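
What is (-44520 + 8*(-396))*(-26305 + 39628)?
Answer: -635347224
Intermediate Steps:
(-44520 + 8*(-396))*(-26305 + 39628) = (-44520 - 3168)*13323 = -47688*13323 = -635347224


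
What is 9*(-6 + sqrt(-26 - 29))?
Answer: -54 + 9*I*sqrt(55) ≈ -54.0 + 66.746*I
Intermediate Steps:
9*(-6 + sqrt(-26 - 29)) = 9*(-6 + sqrt(-55)) = 9*(-6 + I*sqrt(55)) = -54 + 9*I*sqrt(55)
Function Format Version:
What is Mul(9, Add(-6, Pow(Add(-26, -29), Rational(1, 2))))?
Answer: Add(-54, Mul(9, I, Pow(55, Rational(1, 2)))) ≈ Add(-54.000, Mul(66.746, I))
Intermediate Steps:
Mul(9, Add(-6, Pow(Add(-26, -29), Rational(1, 2)))) = Mul(9, Add(-6, Pow(-55, Rational(1, 2)))) = Mul(9, Add(-6, Mul(I, Pow(55, Rational(1, 2))))) = Add(-54, Mul(9, I, Pow(55, Rational(1, 2))))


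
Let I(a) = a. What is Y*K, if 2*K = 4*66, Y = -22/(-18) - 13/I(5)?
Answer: -2728/15 ≈ -181.87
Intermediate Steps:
Y = -62/45 (Y = -22/(-18) - 13/5 = -22*(-1/18) - 13*⅕ = 11/9 - 13/5 = -62/45 ≈ -1.3778)
K = 132 (K = (4*66)/2 = (½)*264 = 132)
Y*K = -62/45*132 = -2728/15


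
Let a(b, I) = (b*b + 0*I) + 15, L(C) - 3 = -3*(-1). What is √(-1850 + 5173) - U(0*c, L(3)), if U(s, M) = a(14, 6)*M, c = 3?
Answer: -1266 + √3323 ≈ -1208.4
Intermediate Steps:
L(C) = 6 (L(C) = 3 - 3*(-1) = 3 + 3 = 6)
a(b, I) = 15 + b² (a(b, I) = (b² + 0) + 15 = b² + 15 = 15 + b²)
U(s, M) = 211*M (U(s, M) = (15 + 14²)*M = (15 + 196)*M = 211*M)
√(-1850 + 5173) - U(0*c, L(3)) = √(-1850 + 5173) - 211*6 = √3323 - 1*1266 = √3323 - 1266 = -1266 + √3323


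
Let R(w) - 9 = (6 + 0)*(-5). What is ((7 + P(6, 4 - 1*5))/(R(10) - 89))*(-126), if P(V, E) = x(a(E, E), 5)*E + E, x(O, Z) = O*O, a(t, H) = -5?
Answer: -1197/55 ≈ -21.764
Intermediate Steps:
x(O, Z) = O²
R(w) = -21 (R(w) = 9 + (6 + 0)*(-5) = 9 + 6*(-5) = 9 - 30 = -21)
P(V, E) = 26*E (P(V, E) = (-5)²*E + E = 25*E + E = 26*E)
((7 + P(6, 4 - 1*5))/(R(10) - 89))*(-126) = ((7 + 26*(4 - 1*5))/(-21 - 89))*(-126) = ((7 + 26*(4 - 5))/(-110))*(-126) = ((7 + 26*(-1))*(-1/110))*(-126) = ((7 - 26)*(-1/110))*(-126) = -19*(-1/110)*(-126) = (19/110)*(-126) = -1197/55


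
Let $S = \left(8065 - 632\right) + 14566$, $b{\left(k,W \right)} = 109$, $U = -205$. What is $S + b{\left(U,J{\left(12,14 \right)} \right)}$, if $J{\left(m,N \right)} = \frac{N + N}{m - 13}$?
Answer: $22108$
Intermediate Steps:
$J{\left(m,N \right)} = \frac{2 N}{-13 + m}$
$S = 21999$ ($S = 7433 + 14566 = 21999$)
$S + b{\left(U,J{\left(12,14 \right)} \right)} = 21999 + 109 = 22108$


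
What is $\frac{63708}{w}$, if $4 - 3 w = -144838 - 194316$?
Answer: $\frac{95562}{169579} \approx 0.56353$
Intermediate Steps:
$w = \frac{339158}{3}$ ($w = \frac{4}{3} - \frac{-144838 - 194316}{3} = \frac{4}{3} - - \frac{339154}{3} = \frac{4}{3} + \frac{339154}{3} = \frac{339158}{3} \approx 1.1305 \cdot 10^{5}$)
$\frac{63708}{w} = \frac{63708}{\frac{339158}{3}} = 63708 \cdot \frac{3}{339158} = \frac{95562}{169579}$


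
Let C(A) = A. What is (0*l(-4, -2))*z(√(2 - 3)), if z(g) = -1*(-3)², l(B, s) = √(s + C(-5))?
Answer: 0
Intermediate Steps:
l(B, s) = √(-5 + s) (l(B, s) = √(s - 5) = √(-5 + s))
z(g) = -9 (z(g) = -1*9 = -9)
(0*l(-4, -2))*z(√(2 - 3)) = (0*√(-5 - 2))*(-9) = (0*√(-7))*(-9) = (0*(I*√7))*(-9) = 0*(-9) = 0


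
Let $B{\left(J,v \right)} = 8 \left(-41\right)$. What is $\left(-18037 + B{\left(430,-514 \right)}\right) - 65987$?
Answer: $-84352$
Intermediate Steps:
$B{\left(J,v \right)} = -328$
$\left(-18037 + B{\left(430,-514 \right)}\right) - 65987 = \left(-18037 - 328\right) - 65987 = -18365 - 65987 = -84352$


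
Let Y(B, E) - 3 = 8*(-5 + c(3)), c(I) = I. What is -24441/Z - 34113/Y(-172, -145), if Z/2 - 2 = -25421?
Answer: 578184809/220298 ≈ 2624.6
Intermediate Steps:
Z = -50838 (Z = 4 + 2*(-25421) = 4 - 50842 = -50838)
Y(B, E) = -13 (Y(B, E) = 3 + 8*(-5 + 3) = 3 + 8*(-2) = 3 - 16 = -13)
-24441/Z - 34113/Y(-172, -145) = -24441/(-50838) - 34113/(-13) = -24441*(-1/50838) - 34113*(-1/13) = 8147/16946 + 34113/13 = 578184809/220298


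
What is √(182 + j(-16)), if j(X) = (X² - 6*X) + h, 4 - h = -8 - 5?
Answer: √551 ≈ 23.473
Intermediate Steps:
h = 17 (h = 4 - (-8 - 5) = 4 - 1*(-13) = 4 + 13 = 17)
j(X) = 17 + X² - 6*X (j(X) = (X² - 6*X) + 17 = 17 + X² - 6*X)
√(182 + j(-16)) = √(182 + (17 + (-16)² - 6*(-16))) = √(182 + (17 + 256 + 96)) = √(182 + 369) = √551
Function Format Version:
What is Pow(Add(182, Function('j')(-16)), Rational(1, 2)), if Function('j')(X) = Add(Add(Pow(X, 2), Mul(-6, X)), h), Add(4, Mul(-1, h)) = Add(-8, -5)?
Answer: Pow(551, Rational(1, 2)) ≈ 23.473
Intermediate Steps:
h = 17 (h = Add(4, Mul(-1, Add(-8, -5))) = Add(4, Mul(-1, -13)) = Add(4, 13) = 17)
Function('j')(X) = Add(17, Pow(X, 2), Mul(-6, X)) (Function('j')(X) = Add(Add(Pow(X, 2), Mul(-6, X)), 17) = Add(17, Pow(X, 2), Mul(-6, X)))
Pow(Add(182, Function('j')(-16)), Rational(1, 2)) = Pow(Add(182, Add(17, Pow(-16, 2), Mul(-6, -16))), Rational(1, 2)) = Pow(Add(182, Add(17, 256, 96)), Rational(1, 2)) = Pow(Add(182, 369), Rational(1, 2)) = Pow(551, Rational(1, 2))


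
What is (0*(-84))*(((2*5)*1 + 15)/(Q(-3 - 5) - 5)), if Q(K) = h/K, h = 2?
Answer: 0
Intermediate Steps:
Q(K) = 2/K
(0*(-84))*(((2*5)*1 + 15)/(Q(-3 - 5) - 5)) = (0*(-84))*(((2*5)*1 + 15)/(2/(-3 - 5) - 5)) = 0*((10*1 + 15)/(2/(-8) - 5)) = 0*((10 + 15)/(2*(-⅛) - 5)) = 0*(25/(-¼ - 5)) = 0*(25/(-21/4)) = 0*(25*(-4/21)) = 0*(-100/21) = 0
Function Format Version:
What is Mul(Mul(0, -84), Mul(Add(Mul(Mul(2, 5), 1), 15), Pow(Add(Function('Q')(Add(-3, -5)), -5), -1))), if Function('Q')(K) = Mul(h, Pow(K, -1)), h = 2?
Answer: 0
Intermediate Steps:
Function('Q')(K) = Mul(2, Pow(K, -1))
Mul(Mul(0, -84), Mul(Add(Mul(Mul(2, 5), 1), 15), Pow(Add(Function('Q')(Add(-3, -5)), -5), -1))) = Mul(Mul(0, -84), Mul(Add(Mul(Mul(2, 5), 1), 15), Pow(Add(Mul(2, Pow(Add(-3, -5), -1)), -5), -1))) = Mul(0, Mul(Add(Mul(10, 1), 15), Pow(Add(Mul(2, Pow(-8, -1)), -5), -1))) = Mul(0, Mul(Add(10, 15), Pow(Add(Mul(2, Rational(-1, 8)), -5), -1))) = Mul(0, Mul(25, Pow(Add(Rational(-1, 4), -5), -1))) = Mul(0, Mul(25, Pow(Rational(-21, 4), -1))) = Mul(0, Mul(25, Rational(-4, 21))) = Mul(0, Rational(-100, 21)) = 0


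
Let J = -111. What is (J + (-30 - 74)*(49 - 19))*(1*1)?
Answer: -3231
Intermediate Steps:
(J + (-30 - 74)*(49 - 19))*(1*1) = (-111 + (-30 - 74)*(49 - 19))*(1*1) = (-111 - 104*30)*1 = (-111 - 3120)*1 = -3231*1 = -3231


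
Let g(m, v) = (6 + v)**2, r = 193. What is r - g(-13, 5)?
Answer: 72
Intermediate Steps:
r - g(-13, 5) = 193 - (6 + 5)**2 = 193 - 1*11**2 = 193 - 1*121 = 193 - 121 = 72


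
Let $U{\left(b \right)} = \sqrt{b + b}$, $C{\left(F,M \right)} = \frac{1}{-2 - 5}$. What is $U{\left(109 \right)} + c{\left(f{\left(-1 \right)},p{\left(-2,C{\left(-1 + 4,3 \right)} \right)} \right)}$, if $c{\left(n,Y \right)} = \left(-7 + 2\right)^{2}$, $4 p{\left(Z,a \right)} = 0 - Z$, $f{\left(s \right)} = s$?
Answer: $25 + \sqrt{218} \approx 39.765$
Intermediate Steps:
$C{\left(F,M \right)} = - \frac{1}{7}$ ($C{\left(F,M \right)} = \frac{1}{-7} = - \frac{1}{7}$)
$p{\left(Z,a \right)} = - \frac{Z}{4}$ ($p{\left(Z,a \right)} = \frac{0 - Z}{4} = \frac{\left(-1\right) Z}{4} = - \frac{Z}{4}$)
$c{\left(n,Y \right)} = 25$ ($c{\left(n,Y \right)} = \left(-5\right)^{2} = 25$)
$U{\left(b \right)} = \sqrt{2} \sqrt{b}$ ($U{\left(b \right)} = \sqrt{2 b} = \sqrt{2} \sqrt{b}$)
$U{\left(109 \right)} + c{\left(f{\left(-1 \right)},p{\left(-2,C{\left(-1 + 4,3 \right)} \right)} \right)} = \sqrt{2} \sqrt{109} + 25 = \sqrt{218} + 25 = 25 + \sqrt{218}$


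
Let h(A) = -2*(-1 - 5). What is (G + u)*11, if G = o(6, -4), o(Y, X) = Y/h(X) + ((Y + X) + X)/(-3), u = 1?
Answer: 143/6 ≈ 23.833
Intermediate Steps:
h(A) = 12 (h(A) = -2*(-6) = 12)
o(Y, X) = -2*X/3 - Y/4 (o(Y, X) = Y/12 + ((Y + X) + X)/(-3) = Y*(1/12) + ((X + Y) + X)*(-⅓) = Y/12 + (Y + 2*X)*(-⅓) = Y/12 + (-2*X/3 - Y/3) = -2*X/3 - Y/4)
G = 7/6 (G = -⅔*(-4) - ¼*6 = 8/3 - 3/2 = 7/6 ≈ 1.1667)
(G + u)*11 = (7/6 + 1)*11 = (13/6)*11 = 143/6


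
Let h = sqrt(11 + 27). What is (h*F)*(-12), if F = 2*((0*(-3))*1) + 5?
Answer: -60*sqrt(38) ≈ -369.86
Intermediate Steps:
h = sqrt(38) ≈ 6.1644
F = 5 (F = 2*(0*1) + 5 = 2*0 + 5 = 0 + 5 = 5)
(h*F)*(-12) = (sqrt(38)*5)*(-12) = (5*sqrt(38))*(-12) = -60*sqrt(38)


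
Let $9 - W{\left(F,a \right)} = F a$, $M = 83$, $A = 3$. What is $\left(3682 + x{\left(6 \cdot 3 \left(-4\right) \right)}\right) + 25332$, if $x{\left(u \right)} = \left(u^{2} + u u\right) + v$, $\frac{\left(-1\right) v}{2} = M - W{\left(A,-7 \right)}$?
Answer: $39276$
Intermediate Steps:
$W{\left(F,a \right)} = 9 - F a$
$v = -106$ ($v = - 2 \left(83 - \left(9 - 3 \left(-7\right)\right)\right) = - 2 \left(83 - \left(9 + 21\right)\right) = - 2 \left(83 - 30\right) = \left(-2\right) 53 = -106$)
$x{\left(u \right)} = -106 + 2 u^{2}$ ($x{\left(u \right)} = \left(u^{2} + u u\right) - 106 = \left(u^{2} + u^{2}\right) - 106 = 2 u^{2} - 106 = -106 + 2 u^{2}$)
$\left(3682 + x{\left(6 \cdot 3 \left(-4\right) \right)}\right) + 25332 = \left(3682 - \left(106 - 2 \left(6 \cdot 3 \left(-4\right)\right)^{2}\right)\right) + 25332 = \left(3682 - \left(106 - 2 \left(18 \left(-4\right)\right)^{2}\right)\right) + 25332 = \left(3682 - \left(106 - 2 \left(-72\right)^{2}\right)\right) + 25332 = \left(3682 + \left(-106 + 2 \cdot 5184\right)\right) + 25332 = \left(3682 + \left(-106 + 10368\right)\right) + 25332 = \left(3682 + 10262\right) + 25332 = 13944 + 25332 = 39276$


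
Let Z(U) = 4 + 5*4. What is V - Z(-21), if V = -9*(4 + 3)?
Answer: -87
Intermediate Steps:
V = -63 (V = -9*7 = -63)
Z(U) = 24 (Z(U) = 4 + 20 = 24)
V - Z(-21) = -63 - 1*24 = -63 - 24 = -87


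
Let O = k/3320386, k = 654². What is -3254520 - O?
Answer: -5403131536218/1660193 ≈ -3.2545e+6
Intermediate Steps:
k = 427716
O = 213858/1660193 (O = 427716/3320386 = 427716*(1/3320386) = 213858/1660193 ≈ 0.12882)
-3254520 - O = -3254520 - 1*213858/1660193 = -3254520 - 213858/1660193 = -5403131536218/1660193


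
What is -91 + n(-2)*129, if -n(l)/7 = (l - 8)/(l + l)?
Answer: -4697/2 ≈ -2348.5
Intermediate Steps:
n(l) = -7*(-8 + l)/(2*l) (n(l) = -7*(l - 8)/(l + l) = -7*(-8 + l)/(2*l))
-91 + n(-2)*129 = -91 + (-7/2 + 28/(-2))*129 = -91 + (-7/2 + 28*(-1/2))*129 = -91 + (-7/2 - 14)*129 = -91 - 35/2*129 = -91 - 4515/2 = -4697/2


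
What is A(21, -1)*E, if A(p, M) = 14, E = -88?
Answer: -1232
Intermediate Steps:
A(21, -1)*E = 14*(-88) = -1232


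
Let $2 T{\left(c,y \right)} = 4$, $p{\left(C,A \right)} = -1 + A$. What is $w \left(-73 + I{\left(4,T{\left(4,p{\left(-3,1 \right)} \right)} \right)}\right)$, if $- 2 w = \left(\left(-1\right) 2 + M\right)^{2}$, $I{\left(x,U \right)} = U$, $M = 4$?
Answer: $142$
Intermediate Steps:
$T{\left(c,y \right)} = 2$ ($T{\left(c,y \right)} = \frac{1}{2} \cdot 4 = 2$)
$w = -2$ ($w = - \frac{\left(\left(-1\right) 2 + 4\right)^{2}}{2} = - \frac{\left(-2 + 4\right)^{2}}{2} = - \frac{2^{2}}{2} = \left(- \frac{1}{2}\right) 4 = -2$)
$w \left(-73 + I{\left(4,T{\left(4,p{\left(-3,1 \right)} \right)} \right)}\right) = - 2 \left(-73 + 2\right) = \left(-2\right) \left(-71\right) = 142$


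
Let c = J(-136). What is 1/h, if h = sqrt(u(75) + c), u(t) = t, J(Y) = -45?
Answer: sqrt(30)/30 ≈ 0.18257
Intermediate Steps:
c = -45
h = sqrt(30) (h = sqrt(75 - 45) = sqrt(30) ≈ 5.4772)
1/h = 1/(sqrt(30)) = sqrt(30)/30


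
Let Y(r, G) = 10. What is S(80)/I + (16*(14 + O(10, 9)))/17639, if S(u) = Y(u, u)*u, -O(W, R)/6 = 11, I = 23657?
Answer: -5571424/417285823 ≈ -0.013352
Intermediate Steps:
O(W, R) = -66 (O(W, R) = -6*11 = -66)
S(u) = 10*u
S(80)/I + (16*(14 + O(10, 9)))/17639 = (10*80)/23657 + (16*(14 - 66))/17639 = 800*(1/23657) + (16*(-52))*(1/17639) = 800/23657 - 832*1/17639 = 800/23657 - 832/17639 = -5571424/417285823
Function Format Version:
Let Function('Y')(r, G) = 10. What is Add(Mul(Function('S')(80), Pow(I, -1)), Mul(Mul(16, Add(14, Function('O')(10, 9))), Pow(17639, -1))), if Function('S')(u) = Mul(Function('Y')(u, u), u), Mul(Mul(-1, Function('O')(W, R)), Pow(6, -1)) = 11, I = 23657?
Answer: Rational(-5571424, 417285823) ≈ -0.013352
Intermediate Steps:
Function('O')(W, R) = -66 (Function('O')(W, R) = Mul(-6, 11) = -66)
Function('S')(u) = Mul(10, u)
Add(Mul(Function('S')(80), Pow(I, -1)), Mul(Mul(16, Add(14, Function('O')(10, 9))), Pow(17639, -1))) = Add(Mul(Mul(10, 80), Pow(23657, -1)), Mul(Mul(16, Add(14, -66)), Pow(17639, -1))) = Add(Mul(800, Rational(1, 23657)), Mul(Mul(16, -52), Rational(1, 17639))) = Add(Rational(800, 23657), Mul(-832, Rational(1, 17639))) = Add(Rational(800, 23657), Rational(-832, 17639)) = Rational(-5571424, 417285823)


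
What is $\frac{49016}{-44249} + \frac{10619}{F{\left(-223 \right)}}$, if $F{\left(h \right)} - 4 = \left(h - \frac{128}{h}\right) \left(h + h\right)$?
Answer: $- \frac{4392801165}{4389766294} \approx -1.0007$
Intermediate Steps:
$F{\left(h \right)} = 4 + 2 h \left(h - \frac{128}{h}\right)$ ($F{\left(h \right)} = 4 + \left(h - \frac{128}{h}\right) \left(h + h\right) = 4 + \left(h - \frac{128}{h}\right) 2 h = 4 + 2 h \left(h - \frac{128}{h}\right)$)
$\frac{49016}{-44249} + \frac{10619}{F{\left(-223 \right)}} = \frac{49016}{-44249} + \frac{10619}{-252 + 2 \left(-223\right)^{2}} = 49016 \left(- \frac{1}{44249}\right) + \frac{10619}{-252 + 2 \cdot 49729} = - \frac{49016}{44249} + \frac{10619}{-252 + 99458} = - \frac{49016}{44249} + \frac{10619}{99206} = - \frac{4392801165}{4389766294}$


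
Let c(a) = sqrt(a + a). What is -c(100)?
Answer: -10*sqrt(2) ≈ -14.142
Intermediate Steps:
c(a) = sqrt(2)*sqrt(a) (c(a) = sqrt(2*a) = sqrt(2)*sqrt(a))
-c(100) = -sqrt(2)*sqrt(100) = -sqrt(2)*10 = -10*sqrt(2)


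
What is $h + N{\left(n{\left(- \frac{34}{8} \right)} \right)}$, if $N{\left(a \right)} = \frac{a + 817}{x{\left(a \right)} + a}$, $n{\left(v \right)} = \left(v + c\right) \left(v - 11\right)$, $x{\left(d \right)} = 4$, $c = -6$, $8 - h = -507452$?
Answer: $\frac{433883491}{855} \approx 5.0747 \cdot 10^{5}$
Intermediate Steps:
$h = 507460$ ($h = 8 - -507452 = 8 + 507452 = 507460$)
$n{\left(v \right)} = \left(-11 + v\right) \left(-6 + v\right)$ ($n{\left(v \right)} = \left(v - 6\right) \left(v - 11\right) = \left(-6 + v\right) \left(-11 + v\right) = \left(-11 + v\right) \left(-6 + v\right)$)
$N{\left(a \right)} = \frac{817 + a}{4 + a}$ ($N{\left(a \right)} = \frac{a + 817}{4 + a} = \frac{817 + a}{4 + a}$)
$h + N{\left(n{\left(- \frac{34}{8} \right)} \right)} = 507460 + \frac{817 + \left(66 + \left(- \frac{34}{8}\right)^{2} - 17 \left(- \frac{34}{8}\right)\right)}{4 + \left(66 + \left(- \frac{34}{8}\right)^{2} - 17 \left(- \frac{34}{8}\right)\right)} = 507460 + \frac{817 + \left(66 + \left(\left(-34\right) \frac{1}{8}\right)^{2} - 17 \left(\left(-34\right) \frac{1}{8}\right)\right)}{4 + \left(66 + \left(\left(-34\right) \frac{1}{8}\right)^{2} - 17 \left(\left(-34\right) \frac{1}{8}\right)\right)} = 507460 + \frac{817 + \left(66 + \left(- \frac{17}{4}\right)^{2} - - \frac{289}{4}\right)}{4 + \left(66 + \left(- \frac{17}{4}\right)^{2} - - \frac{289}{4}\right)} = 507460 + \frac{817 + \left(66 + \frac{289}{16} + \frac{289}{4}\right)}{4 + \left(66 + \frac{289}{16} + \frac{289}{4}\right)} = 507460 + \frac{817 + \frac{2501}{16}}{4 + \frac{2501}{16}} = 507460 + \frac{1}{\frac{2565}{16}} \cdot \frac{15573}{16} = 507460 + \frac{16}{2565} \cdot \frac{15573}{16} = 507460 + \frac{5191}{855} = \frac{433883491}{855}$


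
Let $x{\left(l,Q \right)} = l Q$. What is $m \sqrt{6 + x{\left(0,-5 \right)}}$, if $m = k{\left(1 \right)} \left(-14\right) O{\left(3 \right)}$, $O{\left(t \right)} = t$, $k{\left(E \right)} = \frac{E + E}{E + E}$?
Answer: $- 42 \sqrt{6} \approx -102.88$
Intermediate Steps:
$x{\left(l,Q \right)} = Q l$
$k{\left(E \right)} = 1$ ($k{\left(E \right)} = \frac{2 E}{2 E} = 2 E \frac{1}{2 E} = 1$)
$m = -42$ ($m = 1 \left(-14\right) 3 = \left(-14\right) 3 = -42$)
$m \sqrt{6 + x{\left(0,-5 \right)}} = - 42 \sqrt{6 - 0} = - 42 \sqrt{6 + 0} = - 42 \sqrt{6}$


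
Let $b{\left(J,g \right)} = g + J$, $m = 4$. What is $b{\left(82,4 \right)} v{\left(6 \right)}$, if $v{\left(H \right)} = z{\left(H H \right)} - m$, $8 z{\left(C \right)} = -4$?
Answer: $-387$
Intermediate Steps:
$z{\left(C \right)} = - \frac{1}{2}$ ($z{\left(C \right)} = \frac{1}{8} \left(-4\right) = - \frac{1}{2}$)
$b{\left(J,g \right)} = J + g$
$v{\left(H \right)} = - \frac{9}{2}$ ($v{\left(H \right)} = - \frac{1}{2} - 4 = - \frac{9}{2}$)
$b{\left(82,4 \right)} v{\left(6 \right)} = \left(82 + 4\right) \left(- \frac{9}{2}\right) = 86 \left(- \frac{9}{2}\right) = -387$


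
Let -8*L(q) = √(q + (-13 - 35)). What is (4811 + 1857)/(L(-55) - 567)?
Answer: -241968384/20575399 + 53344*I*√103/20575399 ≈ -11.76 + 0.026312*I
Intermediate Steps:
L(q) = -√(-48 + q)/8 (L(q) = -√(q + (-13 - 35))/8 = -√(q - 48)/8 = -√(-48 + q)/8)
(4811 + 1857)/(L(-55) - 567) = (4811 + 1857)/(-√(-48 - 55)/8 - 567) = 6668/(-I*√103/8 - 567) = 6668/(-567 - I*√103/8)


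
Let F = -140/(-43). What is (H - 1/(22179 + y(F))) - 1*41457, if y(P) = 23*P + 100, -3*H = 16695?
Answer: -45198345817/961217 ≈ -47022.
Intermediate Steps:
H = -5565 (H = -⅓*16695 = -5565)
F = 140/43 (F = -140*(-1/43) = 140/43 ≈ 3.2558)
y(P) = 100 + 23*P
(H - 1/(22179 + y(F))) - 1*41457 = (-5565 - 1/(22179 + (100 + 23*(140/43)))) - 1*41457 = (-5565 - 1/(22179 + (100 + 3220/43))) - 41457 = (-5565 - 1/(22179 + 7520/43)) - 41457 = (-5565 - 1/961217/43) - 41457 = (-5565 - 1*43/961217) - 41457 = (-5565 - 43/961217) - 41457 = -5349172648/961217 - 41457 = -45198345817/961217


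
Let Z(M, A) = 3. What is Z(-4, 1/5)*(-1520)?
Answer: -4560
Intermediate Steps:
Z(-4, 1/5)*(-1520) = 3*(-1520) = -4560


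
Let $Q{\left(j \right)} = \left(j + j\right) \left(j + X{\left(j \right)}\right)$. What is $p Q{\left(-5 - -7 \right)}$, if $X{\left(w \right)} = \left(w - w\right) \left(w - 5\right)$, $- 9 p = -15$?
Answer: $\frac{40}{3} \approx 13.333$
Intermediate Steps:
$p = \frac{5}{3}$ ($p = \left(- \frac{1}{9}\right) \left(-15\right) = \frac{5}{3} \approx 1.6667$)
$X{\left(w \right)} = 0$ ($X{\left(w \right)} = 0 \left(-5 + w\right) = 0$)
$Q{\left(j \right)} = 2 j^{2}$ ($Q{\left(j \right)} = \left(j + j\right) \left(j + 0\right) = 2 j j = 2 j^{2}$)
$p Q{\left(-5 - -7 \right)} = \frac{5 \cdot 2 \left(-5 - -7\right)^{2}}{3} = \frac{5 \cdot 2 \left(-5 + 7\right)^{2}}{3} = \frac{5 \cdot 2 \cdot 2^{2}}{3} = \frac{5 \cdot 2 \cdot 4}{3} = \frac{5}{3} \cdot 8 = \frac{40}{3}$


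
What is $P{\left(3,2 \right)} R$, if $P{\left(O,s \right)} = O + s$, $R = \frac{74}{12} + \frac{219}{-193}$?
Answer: $\frac{29135}{1158} \approx 25.16$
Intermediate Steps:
$R = \frac{5827}{1158}$ ($R = 74 \cdot \frac{1}{12} + 219 \left(- \frac{1}{193}\right) = \frac{37}{6} - \frac{219}{193} = \frac{5827}{1158} \approx 5.032$)
$P{\left(3,2 \right)} R = \left(3 + 2\right) \frac{5827}{1158} = 5 \cdot \frac{5827}{1158} = \frac{29135}{1158}$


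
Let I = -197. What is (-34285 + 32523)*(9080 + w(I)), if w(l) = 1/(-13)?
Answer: -207984718/13 ≈ -1.5999e+7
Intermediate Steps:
w(l) = -1/13
(-34285 + 32523)*(9080 + w(I)) = (-34285 + 32523)*(9080 - 1/13) = -1762*118039/13 = -207984718/13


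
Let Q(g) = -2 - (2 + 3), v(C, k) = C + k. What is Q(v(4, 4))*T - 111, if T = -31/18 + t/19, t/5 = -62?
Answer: 5221/342 ≈ 15.266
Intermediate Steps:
t = -310 (t = 5*(-62) = -310)
T = -6169/342 (T = -31/18 - 310/19 = -6169/342 ≈ -18.038)
Q(g) = -7 (Q(g) = -2 - 1*5 = -2 - 5 = -7)
Q(v(4, 4))*T - 111 = -7*(-6169/342) - 111 = 43183/342 - 111 = 5221/342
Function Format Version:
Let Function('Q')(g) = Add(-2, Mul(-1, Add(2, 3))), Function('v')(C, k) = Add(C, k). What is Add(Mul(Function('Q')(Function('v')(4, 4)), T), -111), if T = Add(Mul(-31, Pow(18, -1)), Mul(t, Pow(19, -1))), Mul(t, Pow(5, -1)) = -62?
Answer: Rational(5221, 342) ≈ 15.266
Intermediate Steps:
t = -310 (t = Mul(5, -62) = -310)
T = Rational(-6169, 342) (T = Add(Mul(-31, Pow(18, -1)), Mul(-310, Pow(19, -1))) = Add(Mul(-31, Rational(1, 18)), Mul(-310, Rational(1, 19))) = Add(Rational(-31, 18), Rational(-310, 19)) = Rational(-6169, 342) ≈ -18.038)
Function('Q')(g) = -7 (Function('Q')(g) = Add(-2, Mul(-1, 5)) = Add(-2, -5) = -7)
Add(Mul(Function('Q')(Function('v')(4, 4)), T), -111) = Add(Mul(-7, Rational(-6169, 342)), -111) = Add(Rational(43183, 342), -111) = Rational(5221, 342)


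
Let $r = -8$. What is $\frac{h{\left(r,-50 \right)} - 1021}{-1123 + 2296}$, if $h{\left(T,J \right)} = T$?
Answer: $- \frac{343}{391} \approx -0.87724$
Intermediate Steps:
$\frac{h{\left(r,-50 \right)} - 1021}{-1123 + 2296} = \frac{-8 - 1021}{-1123 + 2296} = - \frac{1029}{1173} = \left(-1029\right) \frac{1}{1173} = - \frac{343}{391}$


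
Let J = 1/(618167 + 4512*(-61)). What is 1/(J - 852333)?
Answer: -342935/292294817354 ≈ -1.1732e-6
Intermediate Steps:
J = 1/342935 (J = 1/(618167 - 275232) = 1/342935 ≈ 2.9160e-6)
1/(J - 852333) = 1/(1/342935 - 852333) = 1/(-292294817354/342935) = -342935/292294817354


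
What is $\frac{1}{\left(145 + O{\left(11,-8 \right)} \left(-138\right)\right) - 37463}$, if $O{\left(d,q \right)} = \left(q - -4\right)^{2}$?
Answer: $- \frac{1}{39526} \approx -2.53 \cdot 10^{-5}$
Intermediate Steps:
$O{\left(d,q \right)} = \left(4 + q\right)^{2}$ ($O{\left(d,q \right)} = \left(q + 4\right)^{2} = \left(4 + q\right)^{2}$)
$\frac{1}{\left(145 + O{\left(11,-8 \right)} \left(-138\right)\right) - 37463} = \frac{1}{\left(145 + \left(4 - 8\right)^{2} \left(-138\right)\right) - 37463} = \frac{1}{\left(145 + \left(-4\right)^{2} \left(-138\right)\right) - 37463} = \frac{1}{\left(145 + 16 \left(-138\right)\right) - 37463} = \frac{1}{\left(145 - 2208\right) - 37463} = \frac{1}{-2063 - 37463} = \frac{1}{-39526} = - \frac{1}{39526}$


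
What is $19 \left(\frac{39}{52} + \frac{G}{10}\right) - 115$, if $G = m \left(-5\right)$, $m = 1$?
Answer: $- \frac{441}{4} \approx -110.25$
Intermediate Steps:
$G = -5$ ($G = 1 \left(-5\right) = -5$)
$19 \left(\frac{39}{52} + \frac{G}{10}\right) - 115 = 19 \left(\frac{39}{52} - \frac{5}{10}\right) - 115 = 19 \left(39 \cdot \frac{1}{52} - \frac{1}{2}\right) - 115 = 19 \left(\frac{3}{4} - \frac{1}{2}\right) - 115 = 19 \cdot \frac{1}{4} - 115 = \frac{19}{4} - 115 = - \frac{441}{4}$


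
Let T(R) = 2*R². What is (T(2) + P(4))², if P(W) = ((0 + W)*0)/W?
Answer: 64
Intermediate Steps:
P(W) = 0 (P(W) = (W*0)/W = 0/W = 0)
(T(2) + P(4))² = (2*2² + 0)² = (2*4 + 0)² = (8 + 0)² = 8² = 64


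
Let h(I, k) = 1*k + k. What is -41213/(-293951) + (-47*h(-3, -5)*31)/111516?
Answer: 4439387489/16390119858 ≈ 0.27086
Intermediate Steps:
h(I, k) = 2*k (h(I, k) = k + k = 2*k)
-41213/(-293951) + (-47*h(-3, -5)*31)/111516 = -41213/(-293951) + (-94*(-5)*31)/111516 = -41213*(-1/293951) + (-47*(-10)*31)*(1/111516) = 41213/293951 + (470*31)*(1/111516) = 41213/293951 + 14570*(1/111516) = 41213/293951 + 7285/55758 = 4439387489/16390119858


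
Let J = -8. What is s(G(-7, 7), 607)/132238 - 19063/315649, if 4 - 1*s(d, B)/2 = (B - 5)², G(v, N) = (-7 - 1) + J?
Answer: -115651624097/20870396231 ≈ -5.5414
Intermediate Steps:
G(v, N) = -16 (G(v, N) = (-7 - 1) - 8 = -8 - 8 = -16)
s(d, B) = 8 - 2*(-5 + B)² (s(d, B) = 8 - 2*(B - 5)² = 8 - 2*(-5 + B)²)
s(G(-7, 7), 607)/132238 - 19063/315649 = (8 - 2*(-5 + 607)²)/132238 - 19063/315649 = (8 - 2*602²)*(1/132238) - 19063*1/315649 = (8 - 2*362404)*(1/132238) - 19063/315649 = (8 - 724808)*(1/132238) - 19063/315649 = -724800*1/132238 - 19063/315649 = -362400/66119 - 19063/315649 = -115651624097/20870396231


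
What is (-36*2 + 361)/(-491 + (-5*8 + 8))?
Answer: -289/523 ≈ -0.55258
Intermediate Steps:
(-36*2 + 361)/(-491 + (-5*8 + 8)) = (-72 + 361)/(-491 + (-40 + 8)) = 289/(-491 - 32) = 289/(-523) = 289*(-1/523) = -289/523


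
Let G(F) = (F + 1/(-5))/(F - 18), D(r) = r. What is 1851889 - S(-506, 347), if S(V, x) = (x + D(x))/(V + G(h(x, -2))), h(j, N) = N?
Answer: 93685282021/50589 ≈ 1.8519e+6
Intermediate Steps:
G(F) = (-1/5 + F)/(-18 + F) (G(F) = (F - 1/5)/(-18 + F) = (-1/5 + F)/(-18 + F))
S(V, x) = 2*x/(11/100 + V) (S(V, x) = (x + x)/(V + (-1/5 - 2)/(-18 - 2)) = (2*x)/(V - 11/5/(-20)) = (2*x)/(V - 1/20*(-11/5)) = (2*x)/(V + 11/100) = (2*x)/(11/100 + V) = 2*x/(11/100 + V))
1851889 - S(-506, 347) = 1851889 - 200*347/(11 + 100*(-506)) = 1851889 - 200*347/(11 - 50600) = 1851889 - 200*347/(-50589) = 1851889 - 200*347*(-1)/50589 = 1851889 - 1*(-69400/50589) = 1851889 + 69400/50589 = 93685282021/50589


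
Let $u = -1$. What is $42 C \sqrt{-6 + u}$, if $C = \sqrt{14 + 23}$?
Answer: $42 i \sqrt{259} \approx 675.93 i$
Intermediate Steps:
$C = \sqrt{37} \approx 6.0828$
$42 C \sqrt{-6 + u} = 42 \sqrt{37} \sqrt{-6 - 1} = 42 \sqrt{37} \sqrt{-7} = 42 \sqrt{37} i \sqrt{7} = 42 i \sqrt{259}$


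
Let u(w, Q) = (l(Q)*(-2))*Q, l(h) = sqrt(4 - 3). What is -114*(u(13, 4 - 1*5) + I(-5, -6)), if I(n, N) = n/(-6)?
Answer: -323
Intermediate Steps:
l(h) = 1 (l(h) = sqrt(1) = 1)
u(w, Q) = -2*Q (u(w, Q) = (1*(-2))*Q = -2*Q)
I(n, N) = -n/6 (I(n, N) = n*(-1/6) = -n/6)
-114*(u(13, 4 - 1*5) + I(-5, -6)) = -114*(-2*(4 - 1*5) - 1/6*(-5)) = -114*(-2*(4 - 5) + 5/6) = -114*(-2*(-1) + 5/6) = -114*(2 + 5/6) = -114*17/6 = -323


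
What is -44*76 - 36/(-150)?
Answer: -83594/25 ≈ -3343.8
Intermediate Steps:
-44*76 - 36/(-150) = -3344 - 36*(-1/150) = -3344 + 6/25 = -83594/25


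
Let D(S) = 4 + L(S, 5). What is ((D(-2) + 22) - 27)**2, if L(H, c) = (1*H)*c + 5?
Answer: 36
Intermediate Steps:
L(H, c) = 5 + H*c (L(H, c) = H*c + 5 = 5 + H*c)
D(S) = 9 + 5*S (D(S) = 4 + (5 + S*5) = 4 + (5 + 5*S) = 9 + 5*S)
((D(-2) + 22) - 27)**2 = (((9 + 5*(-2)) + 22) - 27)**2 = (((9 - 10) + 22) - 27)**2 = ((-1 + 22) - 27)**2 = (21 - 27)**2 = (-6)**2 = 36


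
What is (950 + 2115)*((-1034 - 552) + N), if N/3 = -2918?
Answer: -31692100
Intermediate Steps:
N = -8754 (N = 3*(-2918) = -8754)
(950 + 2115)*((-1034 - 552) + N) = (950 + 2115)*((-1034 - 552) - 8754) = 3065*(-1586 - 8754) = 3065*(-10340) = -31692100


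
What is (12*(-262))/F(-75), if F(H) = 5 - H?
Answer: -393/10 ≈ -39.300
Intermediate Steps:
(12*(-262))/F(-75) = (12*(-262))/(5 - 1*(-75)) = -3144/(5 + 75) = -3144/80 = -3144*1/80 = -393/10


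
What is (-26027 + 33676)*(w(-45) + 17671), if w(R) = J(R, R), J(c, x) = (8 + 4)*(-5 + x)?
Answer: 130576079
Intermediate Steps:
J(c, x) = -60 + 12*x (J(c, x) = 12*(-5 + x) = -60 + 12*x)
w(R) = -60 + 12*R
(-26027 + 33676)*(w(-45) + 17671) = (-26027 + 33676)*((-60 + 12*(-45)) + 17671) = 7649*((-60 - 540) + 17671) = 7649*(-600 + 17671) = 7649*17071 = 130576079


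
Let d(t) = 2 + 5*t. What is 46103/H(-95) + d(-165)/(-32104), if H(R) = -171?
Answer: -1479949979/5489784 ≈ -269.58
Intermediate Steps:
46103/H(-95) + d(-165)/(-32104) = 46103/(-171) + (2 + 5*(-165))/(-32104) = 46103*(-1/171) + (2 - 825)*(-1/32104) = -46103/171 - 823*(-1/32104) = -46103/171 + 823/32104 = -1479949979/5489784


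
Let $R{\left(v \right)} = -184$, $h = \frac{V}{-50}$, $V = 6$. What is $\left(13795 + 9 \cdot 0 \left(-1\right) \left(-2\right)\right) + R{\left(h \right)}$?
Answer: $13611$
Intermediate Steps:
$h = - \frac{3}{25}$ ($h = \frac{6}{-50} = 6 \left(- \frac{1}{50}\right) = - \frac{3}{25} \approx -0.12$)
$\left(13795 + 9 \cdot 0 \left(-1\right) \left(-2\right)\right) + R{\left(h \right)} = \left(13795 + 9 \cdot 0 \left(-1\right) \left(-2\right)\right) - 184 = \left(13795 + 9 \cdot 0 \left(-2\right)\right) - 184 = \left(13795 + 0 \left(-2\right)\right) - 184 = \left(13795 + 0\right) - 184 = 13795 - 184 = 13611$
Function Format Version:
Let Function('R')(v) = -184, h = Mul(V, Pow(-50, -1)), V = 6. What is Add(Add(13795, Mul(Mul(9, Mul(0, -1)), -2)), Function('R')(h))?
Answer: 13611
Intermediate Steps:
h = Rational(-3, 25) (h = Mul(6, Pow(-50, -1)) = Mul(6, Rational(-1, 50)) = Rational(-3, 25) ≈ -0.12000)
Add(Add(13795, Mul(Mul(9, Mul(0, -1)), -2)), Function('R')(h)) = Add(Add(13795, Mul(Mul(9, Mul(0, -1)), -2)), -184) = Add(Add(13795, Mul(Mul(9, 0), -2)), -184) = Add(Add(13795, Mul(0, -2)), -184) = Add(Add(13795, 0), -184) = Add(13795, -184) = 13611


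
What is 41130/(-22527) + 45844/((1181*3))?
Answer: 98556022/8868129 ≈ 11.114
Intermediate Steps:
41130/(-22527) + 45844/((1181*3)) = 41130*(-1/22527) + 45844/3543 = -4570/2503 + 45844*(1/3543) = -4570/2503 + 45844/3543 = 98556022/8868129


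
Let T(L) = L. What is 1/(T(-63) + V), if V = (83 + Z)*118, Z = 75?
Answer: 1/18581 ≈ 5.3818e-5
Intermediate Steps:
V = 18644 (V = (83 + 75)*118 = 158*118 = 18644)
1/(T(-63) + V) = 1/(-63 + 18644) = 1/18581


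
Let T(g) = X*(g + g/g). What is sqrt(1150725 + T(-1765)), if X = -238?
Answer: sqrt(1570557) ≈ 1253.2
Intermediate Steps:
T(g) = -238 - 238*g (T(g) = -238*(g + g/g) = -238*(g + 1) = -238*(1 + g) = -238 - 238*g)
sqrt(1150725 + T(-1765)) = sqrt(1150725 + (-238 - 238*(-1765))) = sqrt(1150725 + (-238 + 420070)) = sqrt(1150725 + 419832) = sqrt(1570557)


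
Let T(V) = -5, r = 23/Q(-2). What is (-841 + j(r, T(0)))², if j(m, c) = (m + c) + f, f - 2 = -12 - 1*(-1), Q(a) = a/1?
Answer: 3003289/4 ≈ 7.5082e+5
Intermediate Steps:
Q(a) = a (Q(a) = a*1 = a)
r = -23/2 (r = 23/(-2) = 23*(-½) = -23/2 ≈ -11.500)
f = -9 (f = 2 + (-12 - 1*(-1)) = 2 + (-12 + 1) = 2 - 11 = -9)
j(m, c) = -9 + c + m (j(m, c) = (m + c) - 9 = (c + m) - 9 = -9 + c + m)
(-841 + j(r, T(0)))² = (-841 + (-9 - 5 - 23/2))² = (-841 - 51/2)² = (-1733/2)² = 3003289/4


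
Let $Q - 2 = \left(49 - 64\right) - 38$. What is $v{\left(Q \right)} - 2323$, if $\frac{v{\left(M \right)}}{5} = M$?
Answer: $-2578$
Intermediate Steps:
$Q = -51$ ($Q = 2 + \left(\left(49 - 64\right) - 38\right) = 2 - 53 = -51$)
$v{\left(M \right)} = 5 M$
$v{\left(Q \right)} - 2323 = 5 \left(-51\right) - 2323 = -255 - 2323 = -2578$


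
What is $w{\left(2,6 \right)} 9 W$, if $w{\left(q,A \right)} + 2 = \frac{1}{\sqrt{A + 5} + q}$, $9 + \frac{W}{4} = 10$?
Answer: $- \frac{576}{7} + \frac{36 \sqrt{11}}{7} \approx -65.229$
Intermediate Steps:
$W = 4$ ($W = -36 + 4 \cdot 10 = -36 + 40 = 4$)
$w{\left(q,A \right)} = -2 + \frac{1}{q + \sqrt{5 + A}}$ ($w{\left(q,A \right)} = -2 + \frac{1}{\sqrt{A + 5} + q} = -2 + \frac{1}{\sqrt{5 + A} + q} = -2 + \frac{1}{q + \sqrt{5 + A}}$)
$w{\left(2,6 \right)} 9 W = \frac{1 - 4 - 2 \sqrt{5 + 6}}{2 + \sqrt{5 + 6}} \cdot 9 \cdot 4 = \frac{1 - 4 - 2 \sqrt{11}}{2 + \sqrt{11}} \cdot 9 \cdot 4 = \frac{-3 - 2 \sqrt{11}}{2 + \sqrt{11}} \cdot 9 \cdot 4 = \frac{9 \left(-3 - 2 \sqrt{11}\right)}{2 + \sqrt{11}} \cdot 4 = \frac{36 \left(-3 - 2 \sqrt{11}\right)}{2 + \sqrt{11}}$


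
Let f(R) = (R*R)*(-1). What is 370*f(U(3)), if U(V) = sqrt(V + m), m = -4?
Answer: 370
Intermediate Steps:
U(V) = sqrt(-4 + V) (U(V) = sqrt(V - 4) = sqrt(-4 + V))
f(R) = -R**2 (f(R) = R**2*(-1) = -R**2)
370*f(U(3)) = 370*(-(sqrt(-4 + 3))**2) = 370*(-(sqrt(-1))**2) = 370*(-I**2) = 370*(-1*(-1)) = 370*1 = 370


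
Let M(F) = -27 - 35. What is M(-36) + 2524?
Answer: 2462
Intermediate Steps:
M(F) = -62
M(-36) + 2524 = -62 + 2524 = 2462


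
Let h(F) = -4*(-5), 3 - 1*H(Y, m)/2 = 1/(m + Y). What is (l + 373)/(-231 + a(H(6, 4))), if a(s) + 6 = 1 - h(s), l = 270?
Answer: -643/256 ≈ -2.5117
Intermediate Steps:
H(Y, m) = 6 - 2/(Y + m) (H(Y, m) = 6 - 2/(m + Y) = 6 - 2/(Y + m))
h(F) = 20
a(s) = -25 (a(s) = -6 + (1 - 1*20) = -6 + (1 - 20) = -6 - 19 = -25)
(l + 373)/(-231 + a(H(6, 4))) = (270 + 373)/(-231 - 25) = 643/(-256) = 643*(-1/256) = -643/256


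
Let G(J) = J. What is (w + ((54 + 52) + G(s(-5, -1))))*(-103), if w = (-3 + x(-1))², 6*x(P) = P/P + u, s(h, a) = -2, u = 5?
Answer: -11124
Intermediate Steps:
x(P) = 1 (x(P) = (P/P + 5)/6 = (1 + 5)/6 = (⅙)*6 = 1)
w = 4 (w = (-3 + 1)² = (-2)² = 4)
(w + ((54 + 52) + G(s(-5, -1))))*(-103) = (4 + ((54 + 52) - 2))*(-103) = (4 + (106 - 2))*(-103) = (4 + 104)*(-103) = 108*(-103) = -11124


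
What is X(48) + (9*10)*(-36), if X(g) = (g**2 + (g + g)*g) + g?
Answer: 3720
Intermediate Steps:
X(g) = g + 3*g**2 (X(g) = (g**2 + (2*g)*g) + g = (g**2 + 2*g**2) + g = 3*g**2 + g = g + 3*g**2)
X(48) + (9*10)*(-36) = 48*(1 + 3*48) + (9*10)*(-36) = 48*(1 + 144) + 90*(-36) = 48*145 - 3240 = 6960 - 3240 = 3720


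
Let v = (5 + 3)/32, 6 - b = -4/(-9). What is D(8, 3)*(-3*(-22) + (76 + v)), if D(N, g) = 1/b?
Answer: 5121/200 ≈ 25.605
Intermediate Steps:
b = 50/9 (b = 6 - (-4)/(-9) = 6 - (-4)*(-1)/9 = 6 - 1*4/9 = 6 - 4/9 = 50/9 ≈ 5.5556)
D(N, g) = 9/50 (D(N, g) = 1/(50/9) = 9/50)
v = ¼ (v = 8*(1/32) = ¼ ≈ 0.25000)
D(8, 3)*(-3*(-22) + (76 + v)) = 9*(-3*(-22) + (76 + ¼))/50 = 9*(66 + 305/4)/50 = (9/50)*(569/4) = 5121/200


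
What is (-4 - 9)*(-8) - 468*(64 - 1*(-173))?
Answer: -110812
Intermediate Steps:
(-4 - 9)*(-8) - 468*(64 - 1*(-173)) = -13*(-8) - 468*(64 + 173) = 104 - 468*237 = 104 - 110916 = -110812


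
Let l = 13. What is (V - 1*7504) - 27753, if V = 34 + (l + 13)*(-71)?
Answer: -37069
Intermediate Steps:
V = -1812 (V = 34 + (13 + 13)*(-71) = 34 + 26*(-71) = 34 - 1846 = -1812)
(V - 1*7504) - 27753 = (-1812 - 1*7504) - 27753 = (-1812 - 7504) - 27753 = -9316 - 27753 = -37069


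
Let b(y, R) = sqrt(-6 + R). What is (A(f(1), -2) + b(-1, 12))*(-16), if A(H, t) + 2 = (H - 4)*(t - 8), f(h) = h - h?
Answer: -608 - 16*sqrt(6) ≈ -647.19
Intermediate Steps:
f(h) = 0
A(H, t) = -2 + (-8 + t)*(-4 + H) (A(H, t) = -2 + (H - 4)*(t - 8) = -2 + (-4 + H)*(-8 + t) = -2 + (-8 + t)*(-4 + H))
(A(f(1), -2) + b(-1, 12))*(-16) = ((30 - 8*0 - 4*(-2) + 0*(-2)) + sqrt(-6 + 12))*(-16) = ((30 + 0 + 8 + 0) + sqrt(6))*(-16) = (38 + sqrt(6))*(-16) = -608 - 16*sqrt(6)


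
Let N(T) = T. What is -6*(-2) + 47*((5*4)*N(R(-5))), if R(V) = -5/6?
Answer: -2314/3 ≈ -771.33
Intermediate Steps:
R(V) = -⅚ (R(V) = -5*⅙ = -⅚)
-6*(-2) + 47*((5*4)*N(R(-5))) = -6*(-2) + 47*((5*4)*(-⅚)) = 12 + 47*(20*(-⅚)) = 12 + 47*(-50/3) = 12 - 2350/3 = -2314/3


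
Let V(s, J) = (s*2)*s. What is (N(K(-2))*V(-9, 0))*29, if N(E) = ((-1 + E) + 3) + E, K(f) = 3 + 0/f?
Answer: 37584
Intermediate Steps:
V(s, J) = 2*s**2 (V(s, J) = (2*s)*s = 2*s**2)
K(f) = 3 (K(f) = 3 + 0 = 3)
N(E) = 2 + 2*E (N(E) = (2 + E) + E = 2 + 2*E)
(N(K(-2))*V(-9, 0))*29 = ((2 + 2*3)*(2*(-9)**2))*29 = ((2 + 6)*(2*81))*29 = (8*162)*29 = 1296*29 = 37584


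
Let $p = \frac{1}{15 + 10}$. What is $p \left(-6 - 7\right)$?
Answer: $- \frac{13}{25} \approx -0.52$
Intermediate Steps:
$p = \frac{1}{25} \approx 0.04$
$p \left(-6 - 7\right) = \frac{-6 - 7}{25} = \frac{1}{25} \left(-13\right) = - \frac{13}{25}$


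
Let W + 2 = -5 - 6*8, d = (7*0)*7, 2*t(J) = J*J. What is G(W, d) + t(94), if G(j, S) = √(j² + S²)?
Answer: 4473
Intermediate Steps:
t(J) = J²/2 (t(J) = (J*J)/2 = J²/2)
d = 0 (d = 0*7 = 0)
W = -55 (W = -2 + (-5 - 6*8) = -2 + (-5 - 48) = -2 - 53 = -55)
G(j, S) = √(S² + j²)
G(W, d) + t(94) = √(0² + (-55)²) + (½)*94² = √(0 + 3025) + (½)*8836 = √3025 + 4418 = 55 + 4418 = 4473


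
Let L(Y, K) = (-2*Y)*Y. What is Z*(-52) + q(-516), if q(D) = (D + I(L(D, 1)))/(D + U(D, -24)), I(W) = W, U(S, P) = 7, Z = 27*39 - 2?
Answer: -27284840/509 ≈ -53605.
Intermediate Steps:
Z = 1051 (Z = 1053 - 2 = 1051)
L(Y, K) = -2*Y**2
q(D) = (D - 2*D**2)/(7 + D) (q(D) = (D - 2*D**2)/(D + 7) = (D - 2*D**2)/(7 + D))
Z*(-52) + q(-516) = 1051*(-52) - 516*(1 - 2*(-516))/(7 - 516) = -54652 - 516*(1 + 1032)/(-509) = -54652 - 516*(-1/509)*1033 = -54652 + 533028/509 = -27284840/509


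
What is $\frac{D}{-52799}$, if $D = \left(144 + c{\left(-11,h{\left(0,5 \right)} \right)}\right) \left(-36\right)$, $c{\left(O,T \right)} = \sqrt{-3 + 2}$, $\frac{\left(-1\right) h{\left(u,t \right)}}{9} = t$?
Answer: $\frac{5184}{52799} + \frac{36 i}{52799} \approx 0.098184 + 0.00068183 i$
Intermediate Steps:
$h{\left(u,t \right)} = - 9 t$
$c{\left(O,T \right)} = i$ ($c{\left(O,T \right)} = \sqrt{-1} = i$)
$D = -5184 - 36 i$ ($D = \left(144 + i\right) \left(-36\right) = -5184 - 36 i \approx -5184.0 - 36.0 i$)
$\frac{D}{-52799} = \frac{-5184 - 36 i}{-52799} = \left(-5184 - 36 i\right) \left(- \frac{1}{52799}\right) = \frac{5184}{52799} + \frac{36 i}{52799}$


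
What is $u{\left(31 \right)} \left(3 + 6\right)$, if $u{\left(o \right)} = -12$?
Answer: $-108$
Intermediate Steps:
$u{\left(31 \right)} \left(3 + 6\right) = - 12 \left(3 + 6\right) = \left(-12\right) 9 = -108$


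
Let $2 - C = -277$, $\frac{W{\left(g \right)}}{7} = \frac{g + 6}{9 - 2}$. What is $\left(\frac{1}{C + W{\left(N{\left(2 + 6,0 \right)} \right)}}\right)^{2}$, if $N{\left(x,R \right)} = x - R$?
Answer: $\frac{1}{85849} \approx 1.1648 \cdot 10^{-5}$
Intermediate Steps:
$W{\left(g \right)} = 6 + g$ ($W{\left(g \right)} = 7 \frac{g + 6}{9 - 2} = 7 \frac{6 + g}{7} = 7 \left(6 + g\right) \frac{1}{7} = 7 \left(\frac{6}{7} + \frac{g}{7}\right) = 6 + g$)
$C = 279$ ($C = 2 - -277 = 2 + 277 = 279$)
$\left(\frac{1}{C + W{\left(N{\left(2 + 6,0 \right)} \right)}}\right)^{2} = \left(\frac{1}{279 + \left(6 + \left(\left(2 + 6\right) - 0\right)\right)}\right)^{2} = \left(\frac{1}{279 + \left(6 + \left(8 + 0\right)\right)}\right)^{2} = \left(\frac{1}{279 + \left(6 + 8\right)}\right)^{2} = \left(\frac{1}{279 + 14}\right)^{2} = \left(\frac{1}{293}\right)^{2} = \frac{1}{85849}$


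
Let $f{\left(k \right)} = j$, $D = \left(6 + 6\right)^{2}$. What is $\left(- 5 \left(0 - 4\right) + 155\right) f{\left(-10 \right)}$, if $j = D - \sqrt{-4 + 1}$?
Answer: $25200 - 175 i \sqrt{3} \approx 25200.0 - 303.11 i$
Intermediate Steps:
$D = 144$ ($D = 12^{2} = 144$)
$j = 144 - i \sqrt{3}$ ($j = 144 - \sqrt{-4 + 1} = 144 - \sqrt{-3} = 144 - i \sqrt{3} \approx 144.0 - 1.732 i$)
$f{\left(k \right)} = 144 - i \sqrt{3}$
$\left(- 5 \left(0 - 4\right) + 155\right) f{\left(-10 \right)} = \left(- 5 \left(0 - 4\right) + 155\right) \left(144 - i \sqrt{3}\right) = \left(\left(-5\right) \left(-4\right) + 155\right) \left(144 - i \sqrt{3}\right) = \left(20 + 155\right) \left(144 - i \sqrt{3}\right) = 175 \left(144 - i \sqrt{3}\right) = 25200 - 175 i \sqrt{3}$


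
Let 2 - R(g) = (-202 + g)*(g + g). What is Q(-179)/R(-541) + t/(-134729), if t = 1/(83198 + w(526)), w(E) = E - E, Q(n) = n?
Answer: 1003221507147/4505665754517004 ≈ 0.00022266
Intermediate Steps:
R(g) = 2 - 2*g*(-202 + g) (R(g) = 2 - (-202 + g)*(g + g) = 2 - (-202 + g)*2*g = 2 - 2*g*(-202 + g))
w(E) = 0
t = 1/83198 (t = 1/(83198 + 0) = 1/83198 ≈ 1.2020e-5)
Q(-179)/R(-541) + t/(-134729) = -179/(2 - 2*(-541)² + 404*(-541)) + (1/83198)/(-134729) = -179/(2 - 2*292681 - 218564) + (1/83198)*(-1/134729) = -179/(2 - 585362 - 218564) - 1/11209183342 = -179/(-803924) - 1/11209183342 = -179*(-1/803924) - 1/11209183342 = 179/803924 - 1/11209183342 = 1003221507147/4505665754517004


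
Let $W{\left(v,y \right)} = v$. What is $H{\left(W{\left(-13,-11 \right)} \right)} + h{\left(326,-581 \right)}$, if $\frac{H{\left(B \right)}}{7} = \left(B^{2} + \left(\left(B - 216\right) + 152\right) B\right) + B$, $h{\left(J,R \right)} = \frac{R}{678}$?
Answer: $\frac{5490541}{678} \approx 8098.1$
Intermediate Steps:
$h{\left(J,R \right)} = \frac{R}{678}$ ($h{\left(J,R \right)} = R \frac{1}{678} = \frac{R}{678}$)
$H{\left(B \right)} = 7 B + 7 B^{2} + 7 B \left(-64 + B\right)$ ($H{\left(B \right)} = 7 \left(\left(B^{2} + \left(\left(B - 216\right) + 152\right) B\right) + B\right) = 7 \left(\left(B^{2} + \left(\left(-216 + B\right) + 152\right) B\right) + B\right) = 7 \left(\left(B^{2} + \left(-64 + B\right) B\right) + B\right) = 7 \left(\left(B^{2} + B \left(-64 + B\right)\right) + B\right) = 7 \left(B + B^{2} + B \left(-64 + B\right)\right) = 7 B + 7 B^{2} + 7 B \left(-64 + B\right)$)
$H{\left(W{\left(-13,-11 \right)} \right)} + h{\left(326,-581 \right)} = 7 \left(-13\right) \left(-63 + 2 \left(-13\right)\right) + \frac{1}{678} \left(-581\right) = 7 \left(-13\right) \left(-63 - 26\right) - \frac{581}{678} = 7 \left(-13\right) \left(-89\right) - \frac{581}{678} = 8099 - \frac{581}{678} = \frac{5490541}{678}$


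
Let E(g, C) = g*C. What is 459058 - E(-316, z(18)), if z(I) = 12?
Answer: 462850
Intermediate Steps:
E(g, C) = C*g
459058 - E(-316, z(18)) = 459058 - 12*(-316) = 459058 - 1*(-3792) = 459058 + 3792 = 462850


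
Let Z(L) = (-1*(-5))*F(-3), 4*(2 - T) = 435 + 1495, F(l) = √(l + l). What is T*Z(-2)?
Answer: -4805*I*√6/2 ≈ -5884.9*I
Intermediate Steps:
F(l) = √2*√l (F(l) = √(2*l) = √2*√l)
T = -961/2 (T = 2 - (435 + 1495)/4 = 2 - ¼*1930 = 2 - 965/2 = -961/2 ≈ -480.50)
Z(L) = 5*I*√6 (Z(L) = (-1*(-5))*(√2*√(-3)) = 5*(√2*(I*√3)) = 5*(I*√6) = 5*I*√6)
T*Z(-2) = -4805*I*√6/2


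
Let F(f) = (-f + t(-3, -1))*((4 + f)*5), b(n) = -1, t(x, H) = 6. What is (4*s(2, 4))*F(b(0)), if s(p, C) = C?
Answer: 1680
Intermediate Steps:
F(f) = (6 - f)*(20 + 5*f) (F(f) = (-f + 6)*((4 + f)*5) = (6 - f)*(20 + 5*f))
(4*s(2, 4))*F(b(0)) = (4*4)*(120 - 5*(-1)² + 10*(-1)) = 16*(120 - 5*1 - 10) = 16*(120 - 5 - 10) = 16*105 = 1680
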